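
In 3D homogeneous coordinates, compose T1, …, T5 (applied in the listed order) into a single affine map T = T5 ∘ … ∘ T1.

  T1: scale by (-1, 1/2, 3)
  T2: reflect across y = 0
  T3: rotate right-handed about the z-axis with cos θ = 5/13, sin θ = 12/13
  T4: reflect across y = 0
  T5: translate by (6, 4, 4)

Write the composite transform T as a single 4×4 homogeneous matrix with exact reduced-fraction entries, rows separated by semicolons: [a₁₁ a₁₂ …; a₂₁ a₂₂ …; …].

T1 = [-1 0 0 0; 0 1/2 0 0; 0 0 3 0; 0 0 0 1]
T2·T1 = [-1 0 0 0; 0 -1/2 0 0; 0 0 3 0; 0 0 0 1]
T3·…·T1 = [-5/13 6/13 0 0; -12/13 -5/26 0 0; 0 0 3 0; 0 0 0 1]
T4·…·T1 = [-5/13 6/13 0 0; 12/13 5/26 0 0; 0 0 3 0; 0 0 0 1]
T5·…·T1 = [-5/13 6/13 0 6; 12/13 5/26 0 4; 0 0 3 4; 0 0 0 1]

T = [-5/13 6/13 0 6; 12/13 5/26 0 4; 0 0 3 4; 0 0 0 1]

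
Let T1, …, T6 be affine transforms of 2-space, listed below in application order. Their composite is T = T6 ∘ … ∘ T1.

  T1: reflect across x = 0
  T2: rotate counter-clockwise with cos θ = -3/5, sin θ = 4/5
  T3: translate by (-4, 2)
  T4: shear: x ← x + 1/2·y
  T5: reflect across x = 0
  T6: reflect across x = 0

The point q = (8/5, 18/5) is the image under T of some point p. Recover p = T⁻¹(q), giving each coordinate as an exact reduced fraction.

T1 = [-1 0 0; 0 1 0; 0 0 1]
T2·T1 = [3/5 -4/5 0; -4/5 -3/5 0; 0 0 1]
T3·…·T1 = [3/5 -4/5 -4; -4/5 -3/5 2; 0 0 1]
T4·…·T1 = [1/5 -11/10 -3; -4/5 -3/5 2; 0 0 1]
T5·…·T1 = [-1/5 11/10 3; -4/5 -3/5 2; 0 0 1]
T6·…·T1 = [1/5 -11/10 -3; -4/5 -3/5 2; 0 0 1]
det M = -1; M⁻¹ = [3/5 -11/10 4; -4/5 -1/5 -2; 0 0 1]
M⁻¹ · (8/5, 18/5)ᵀ = (1, -4)ᵀ

p = (1, -4)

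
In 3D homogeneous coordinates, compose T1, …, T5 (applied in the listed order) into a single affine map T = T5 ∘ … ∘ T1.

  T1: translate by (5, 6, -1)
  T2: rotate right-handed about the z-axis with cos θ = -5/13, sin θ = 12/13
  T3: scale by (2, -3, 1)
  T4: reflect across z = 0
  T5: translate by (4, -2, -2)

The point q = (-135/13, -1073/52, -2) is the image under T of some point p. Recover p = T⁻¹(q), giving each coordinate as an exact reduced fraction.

p = (7/2, -7/4, 1)

T1 = [1 0 0 5; 0 1 0 6; 0 0 1 -1; 0 0 0 1]
T2·T1 = [-5/13 -12/13 0 -97/13; 12/13 -5/13 0 30/13; 0 0 1 -1; 0 0 0 1]
T3·…·T1 = [-10/13 -24/13 0 -194/13; -36/13 15/13 0 -90/13; 0 0 1 -1; 0 0 0 1]
T4·…·T1 = [-10/13 -24/13 0 -194/13; -36/13 15/13 0 -90/13; 0 0 -1 1; 0 0 0 1]
T5·…·T1 = [-10/13 -24/13 0 -142/13; -36/13 15/13 0 -116/13; 0 0 -1 -1; 0 0 0 1]
det M = 6; M⁻¹ = [-5/26 -4/13 0 -63/13; -6/13 5/39 0 -152/39; 0 0 -1 -1; 0 0 0 1]
M⁻¹ · (-135/13, -1073/52, -2)ᵀ = (7/2, -7/4, 1)ᵀ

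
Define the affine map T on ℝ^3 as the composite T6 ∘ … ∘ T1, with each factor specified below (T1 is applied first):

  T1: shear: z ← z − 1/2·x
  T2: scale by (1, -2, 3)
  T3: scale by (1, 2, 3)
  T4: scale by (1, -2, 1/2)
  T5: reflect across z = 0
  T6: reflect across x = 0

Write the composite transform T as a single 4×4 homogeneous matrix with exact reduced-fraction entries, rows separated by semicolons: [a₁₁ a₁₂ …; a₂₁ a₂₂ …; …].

T = [-1 0 0 0; 0 8 0 0; 9/4 0 -9/2 0; 0 0 0 1]

T1 = [1 0 0 0; 0 1 0 0; -1/2 0 1 0; 0 0 0 1]
T2·T1 = [1 0 0 0; 0 -2 0 0; -3/2 0 3 0; 0 0 0 1]
T3·…·T1 = [1 0 0 0; 0 -4 0 0; -9/2 0 9 0; 0 0 0 1]
T4·…·T1 = [1 0 0 0; 0 8 0 0; -9/4 0 9/2 0; 0 0 0 1]
T5·…·T1 = [1 0 0 0; 0 8 0 0; 9/4 0 -9/2 0; 0 0 0 1]
T6·…·T1 = [-1 0 0 0; 0 8 0 0; 9/4 0 -9/2 0; 0 0 0 1]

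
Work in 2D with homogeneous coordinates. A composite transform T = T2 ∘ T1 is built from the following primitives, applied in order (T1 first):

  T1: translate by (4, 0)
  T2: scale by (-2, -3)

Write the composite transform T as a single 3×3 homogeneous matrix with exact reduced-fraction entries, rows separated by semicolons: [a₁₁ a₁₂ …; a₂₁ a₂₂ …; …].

T1 = [1 0 4; 0 1 0; 0 0 1]
T2·T1 = [-2 0 -8; 0 -3 0; 0 0 1]

T = [-2 0 -8; 0 -3 0; 0 0 1]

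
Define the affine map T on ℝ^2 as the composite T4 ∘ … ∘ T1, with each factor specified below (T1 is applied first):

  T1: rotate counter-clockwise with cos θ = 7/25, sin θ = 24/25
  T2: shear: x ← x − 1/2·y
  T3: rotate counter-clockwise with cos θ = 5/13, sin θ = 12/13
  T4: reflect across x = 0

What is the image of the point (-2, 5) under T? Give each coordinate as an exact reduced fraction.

T(p) = (963/650, -319/65)

T1 rotate counter-clockwise with cos θ = 7/25, sin θ = 24/25: (-2, 5) → (-134/25, -13/25)
T2 shear: x ← x − 1/2·y: (-134/25, -13/25) → (-51/10, -13/25)
T3 rotate counter-clockwise with cos θ = 5/13, sin θ = 12/13: (-51/10, -13/25) → (-963/650, -319/65)
T4 reflect across x = 0: (-963/650, -319/65) → (963/650, -319/65)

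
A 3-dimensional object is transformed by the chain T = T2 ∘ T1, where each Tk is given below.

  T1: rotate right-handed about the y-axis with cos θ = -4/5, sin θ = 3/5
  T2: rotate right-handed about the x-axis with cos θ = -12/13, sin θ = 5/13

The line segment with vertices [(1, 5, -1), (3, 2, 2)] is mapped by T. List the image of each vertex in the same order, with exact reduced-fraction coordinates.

image vertices: (-7/5, -61/13, 113/65), (-6/5, -7/13, 254/65)

T1 rotate right-handed about the y-axis with cos θ = -4/5, sin θ = 3/5: (1, 5, -1) → (-7/5, 5, 1/5); (3, 2, 2) → (-6/5, 2, -17/5)
T2 rotate right-handed about the x-axis with cos θ = -12/13, sin θ = 5/13: (-7/5, 5, 1/5) → (-7/5, -61/13, 113/65); (-6/5, 2, -17/5) → (-6/5, -7/13, 254/65)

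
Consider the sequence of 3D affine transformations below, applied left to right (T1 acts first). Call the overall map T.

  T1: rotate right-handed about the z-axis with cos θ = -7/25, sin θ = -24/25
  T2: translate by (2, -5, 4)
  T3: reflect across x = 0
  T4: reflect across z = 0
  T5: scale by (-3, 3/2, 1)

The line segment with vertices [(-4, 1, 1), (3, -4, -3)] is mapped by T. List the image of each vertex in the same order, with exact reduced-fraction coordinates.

T1 rotate right-handed about the z-axis with cos θ = -7/25, sin θ = -24/25: (-4, 1, 1) → (52/25, 89/25, 1); (3, -4, -3) → (-117/25, -44/25, -3)
T2 translate by (2, -5, 4): (52/25, 89/25, 1) → (102/25, -36/25, 5); (-117/25, -44/25, -3) → (-67/25, -169/25, 1)
T3 reflect across x = 0: (102/25, -36/25, 5) → (-102/25, -36/25, 5); (-67/25, -169/25, 1) → (67/25, -169/25, 1)
T4 reflect across z = 0: (-102/25, -36/25, 5) → (-102/25, -36/25, -5); (67/25, -169/25, 1) → (67/25, -169/25, -1)
T5 scale by (-3, 3/2, 1): (-102/25, -36/25, -5) → (306/25, -54/25, -5); (67/25, -169/25, -1) → (-201/25, -507/50, -1)

image vertices: (306/25, -54/25, -5), (-201/25, -507/50, -1)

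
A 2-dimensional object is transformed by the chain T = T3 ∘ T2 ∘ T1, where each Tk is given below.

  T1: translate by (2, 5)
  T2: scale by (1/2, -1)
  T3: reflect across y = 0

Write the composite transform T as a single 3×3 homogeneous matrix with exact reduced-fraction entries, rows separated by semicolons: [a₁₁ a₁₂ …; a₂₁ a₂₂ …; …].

T = [1/2 0 1; 0 1 5; 0 0 1]

T1 = [1 0 2; 0 1 5; 0 0 1]
T2·T1 = [1/2 0 1; 0 -1 -5; 0 0 1]
T3·…·T1 = [1/2 0 1; 0 1 5; 0 0 1]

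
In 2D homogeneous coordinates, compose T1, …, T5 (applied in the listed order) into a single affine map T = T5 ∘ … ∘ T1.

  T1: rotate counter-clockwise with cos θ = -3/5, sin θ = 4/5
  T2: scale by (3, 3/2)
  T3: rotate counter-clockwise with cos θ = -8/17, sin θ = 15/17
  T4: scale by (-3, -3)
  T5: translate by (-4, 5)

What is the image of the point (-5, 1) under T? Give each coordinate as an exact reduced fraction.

T(p) = (-2201/170, -1888/85)

T1 rotate counter-clockwise with cos θ = -3/5, sin θ = 4/5: (-5, 1) → (11/5, -23/5)
T2 scale by (3, 3/2): (11/5, -23/5) → (33/5, -69/10)
T3 rotate counter-clockwise with cos θ = -8/17, sin θ = 15/17: (33/5, -69/10) → (507/170, 771/85)
T4 scale by (-3, -3): (507/170, 771/85) → (-1521/170, -2313/85)
T5 translate by (-4, 5): (-1521/170, -2313/85) → (-2201/170, -1888/85)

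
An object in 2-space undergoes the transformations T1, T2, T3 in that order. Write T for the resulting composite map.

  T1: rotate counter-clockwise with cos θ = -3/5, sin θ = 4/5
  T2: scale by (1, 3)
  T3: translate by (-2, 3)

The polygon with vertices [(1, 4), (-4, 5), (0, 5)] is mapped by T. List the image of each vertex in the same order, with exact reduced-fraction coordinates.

image vertices: (-29/5, -9/5), (-18/5, -78/5), (-6, -6)

T1 rotate counter-clockwise with cos θ = -3/5, sin θ = 4/5: (1, 4) → (-19/5, -8/5); (-4, 5) → (-8/5, -31/5); (0, 5) → (-4, -3)
T2 scale by (1, 3): (-19/5, -8/5) → (-19/5, -24/5); (-8/5, -31/5) → (-8/5, -93/5); (-4, -3) → (-4, -9)
T3 translate by (-2, 3): (-19/5, -24/5) → (-29/5, -9/5); (-8/5, -93/5) → (-18/5, -78/5); (-4, -9) → (-6, -6)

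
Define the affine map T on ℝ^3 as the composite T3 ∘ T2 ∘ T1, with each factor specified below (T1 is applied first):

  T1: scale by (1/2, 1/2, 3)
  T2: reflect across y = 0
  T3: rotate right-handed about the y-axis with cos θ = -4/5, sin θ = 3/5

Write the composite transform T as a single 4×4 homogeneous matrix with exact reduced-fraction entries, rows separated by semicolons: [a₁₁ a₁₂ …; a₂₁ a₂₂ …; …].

T = [-2/5 0 9/5 0; 0 -1/2 0 0; -3/10 0 -12/5 0; 0 0 0 1]

T1 = [1/2 0 0 0; 0 1/2 0 0; 0 0 3 0; 0 0 0 1]
T2·T1 = [1/2 0 0 0; 0 -1/2 0 0; 0 0 3 0; 0 0 0 1]
T3·…·T1 = [-2/5 0 9/5 0; 0 -1/2 0 0; -3/10 0 -12/5 0; 0 0 0 1]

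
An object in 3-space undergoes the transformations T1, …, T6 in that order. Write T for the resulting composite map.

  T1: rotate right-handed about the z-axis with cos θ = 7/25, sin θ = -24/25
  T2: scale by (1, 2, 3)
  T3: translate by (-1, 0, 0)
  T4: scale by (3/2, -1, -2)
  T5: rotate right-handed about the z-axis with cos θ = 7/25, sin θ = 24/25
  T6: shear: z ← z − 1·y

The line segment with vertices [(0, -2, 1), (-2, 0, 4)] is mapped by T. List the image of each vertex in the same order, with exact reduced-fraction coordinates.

image vertices: (-2877/1250, -2432/625, -1318/625), (3789/1250, -2076/625, -12924/625)

T1 rotate right-handed about the z-axis with cos θ = 7/25, sin θ = -24/25: (0, -2, 1) → (-48/25, -14/25, 1); (-2, 0, 4) → (-14/25, 48/25, 4)
T2 scale by (1, 2, 3): (-48/25, -14/25, 1) → (-48/25, -28/25, 3); (-14/25, 48/25, 4) → (-14/25, 96/25, 12)
T3 translate by (-1, 0, 0): (-48/25, -28/25, 3) → (-73/25, -28/25, 3); (-14/25, 96/25, 12) → (-39/25, 96/25, 12)
T4 scale by (3/2, -1, -2): (-73/25, -28/25, 3) → (-219/50, 28/25, -6); (-39/25, 96/25, 12) → (-117/50, -96/25, -24)
T5 rotate right-handed about the z-axis with cos θ = 7/25, sin θ = 24/25: (-219/50, 28/25, -6) → (-2877/1250, -2432/625, -6); (-117/50, -96/25, -24) → (3789/1250, -2076/625, -24)
T6 shear: z ← z − 1·y: (-2877/1250, -2432/625, -6) → (-2877/1250, -2432/625, -1318/625); (3789/1250, -2076/625, -24) → (3789/1250, -2076/625, -12924/625)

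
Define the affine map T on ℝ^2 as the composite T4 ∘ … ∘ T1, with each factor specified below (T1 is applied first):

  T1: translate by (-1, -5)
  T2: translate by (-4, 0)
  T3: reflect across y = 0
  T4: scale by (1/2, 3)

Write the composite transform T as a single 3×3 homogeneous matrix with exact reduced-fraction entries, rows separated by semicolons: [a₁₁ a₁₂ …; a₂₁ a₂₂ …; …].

T1 = [1 0 -1; 0 1 -5; 0 0 1]
T2·T1 = [1 0 -5; 0 1 -5; 0 0 1]
T3·…·T1 = [1 0 -5; 0 -1 5; 0 0 1]
T4·…·T1 = [1/2 0 -5/2; 0 -3 15; 0 0 1]

T = [1/2 0 -5/2; 0 -3 15; 0 0 1]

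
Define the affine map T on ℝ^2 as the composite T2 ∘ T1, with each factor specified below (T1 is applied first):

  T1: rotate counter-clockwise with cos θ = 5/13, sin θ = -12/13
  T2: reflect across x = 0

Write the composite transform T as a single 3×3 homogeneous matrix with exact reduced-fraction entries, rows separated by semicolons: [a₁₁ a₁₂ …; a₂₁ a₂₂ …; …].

T1 = [5/13 12/13 0; -12/13 5/13 0; 0 0 1]
T2·T1 = [-5/13 -12/13 0; -12/13 5/13 0; 0 0 1]

T = [-5/13 -12/13 0; -12/13 5/13 0; 0 0 1]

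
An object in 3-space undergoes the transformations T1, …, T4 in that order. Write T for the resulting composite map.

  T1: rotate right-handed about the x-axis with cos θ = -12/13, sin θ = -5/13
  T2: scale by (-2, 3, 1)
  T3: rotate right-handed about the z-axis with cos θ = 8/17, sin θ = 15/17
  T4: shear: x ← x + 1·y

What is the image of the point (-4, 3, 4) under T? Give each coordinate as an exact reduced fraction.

T1 rotate right-handed about the x-axis with cos θ = -12/13, sin θ = -5/13: (-4, 3, 4) → (-4, -16/13, -63/13)
T2 scale by (-2, 3, 1): (-4, -16/13, -63/13) → (8, -48/13, -63/13)
T3 rotate right-handed about the z-axis with cos θ = 8/17, sin θ = 15/17: (8, -48/13, -63/13) → (1552/221, 1176/221, -63/13)
T4 shear: x ← x + 1·y: (1552/221, 1176/221, -63/13) → (2728/221, 1176/221, -63/13)

T(p) = (2728/221, 1176/221, -63/13)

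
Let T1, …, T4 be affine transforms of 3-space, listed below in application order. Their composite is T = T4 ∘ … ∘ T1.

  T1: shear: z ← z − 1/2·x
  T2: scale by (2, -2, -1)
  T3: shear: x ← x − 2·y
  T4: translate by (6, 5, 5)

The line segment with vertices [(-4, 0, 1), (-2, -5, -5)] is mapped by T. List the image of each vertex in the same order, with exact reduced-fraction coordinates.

T1 shear: z ← z − 1/2·x: (-4, 0, 1) → (-4, 0, 3); (-2, -5, -5) → (-2, -5, -4)
T2 scale by (2, -2, -1): (-4, 0, 3) → (-8, 0, -3); (-2, -5, -4) → (-4, 10, 4)
T3 shear: x ← x − 2·y: (-8, 0, -3) → (-8, 0, -3); (-4, 10, 4) → (-24, 10, 4)
T4 translate by (6, 5, 5): (-8, 0, -3) → (-2, 5, 2); (-24, 10, 4) → (-18, 15, 9)

image vertices: (-2, 5, 2), (-18, 15, 9)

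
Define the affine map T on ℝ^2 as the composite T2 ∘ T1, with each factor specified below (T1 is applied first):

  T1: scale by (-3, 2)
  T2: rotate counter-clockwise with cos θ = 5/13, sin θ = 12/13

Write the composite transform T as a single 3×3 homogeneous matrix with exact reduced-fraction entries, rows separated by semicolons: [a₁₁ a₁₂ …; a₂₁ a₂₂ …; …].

T1 = [-3 0 0; 0 2 0; 0 0 1]
T2·T1 = [-15/13 -24/13 0; -36/13 10/13 0; 0 0 1]

T = [-15/13 -24/13 0; -36/13 10/13 0; 0 0 1]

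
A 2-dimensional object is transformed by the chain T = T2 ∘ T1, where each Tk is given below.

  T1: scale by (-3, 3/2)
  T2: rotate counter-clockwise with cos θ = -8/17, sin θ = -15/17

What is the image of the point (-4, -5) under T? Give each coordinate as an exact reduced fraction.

T(p) = (-417/34, -120/17)

T1 scale by (-3, 3/2): (-4, -5) → (12, -15/2)
T2 rotate counter-clockwise with cos θ = -8/17, sin θ = -15/17: (12, -15/2) → (-417/34, -120/17)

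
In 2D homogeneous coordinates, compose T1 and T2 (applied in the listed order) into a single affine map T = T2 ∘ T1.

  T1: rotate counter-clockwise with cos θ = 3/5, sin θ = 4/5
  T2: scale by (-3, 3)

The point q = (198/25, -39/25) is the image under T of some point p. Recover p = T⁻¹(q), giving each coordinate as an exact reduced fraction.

T1 = [3/5 -4/5 0; 4/5 3/5 0; 0 0 1]
T2·T1 = [-9/5 12/5 0; 12/5 9/5 0; 0 0 1]
det M = -9; M⁻¹ = [-1/5 4/15 0; 4/15 1/5 0; 0 0 1]
M⁻¹ · (198/25, -39/25)ᵀ = (-2, 9/5)ᵀ

p = (-2, 9/5)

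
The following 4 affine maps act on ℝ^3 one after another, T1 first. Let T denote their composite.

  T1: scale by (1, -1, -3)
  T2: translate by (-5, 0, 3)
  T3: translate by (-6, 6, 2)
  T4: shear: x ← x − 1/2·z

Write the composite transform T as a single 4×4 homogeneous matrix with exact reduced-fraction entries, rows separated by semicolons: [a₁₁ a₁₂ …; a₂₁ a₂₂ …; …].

T1 = [1 0 0 0; 0 -1 0 0; 0 0 -3 0; 0 0 0 1]
T2·T1 = [1 0 0 -5; 0 -1 0 0; 0 0 -3 3; 0 0 0 1]
T3·…·T1 = [1 0 0 -11; 0 -1 0 6; 0 0 -3 5; 0 0 0 1]
T4·…·T1 = [1 0 3/2 -27/2; 0 -1 0 6; 0 0 -3 5; 0 0 0 1]

T = [1 0 3/2 -27/2; 0 -1 0 6; 0 0 -3 5; 0 0 0 1]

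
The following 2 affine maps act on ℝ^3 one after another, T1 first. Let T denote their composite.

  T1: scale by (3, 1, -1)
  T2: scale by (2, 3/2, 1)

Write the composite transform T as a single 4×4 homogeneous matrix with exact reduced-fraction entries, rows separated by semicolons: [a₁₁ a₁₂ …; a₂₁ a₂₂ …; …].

T1 = [3 0 0 0; 0 1 0 0; 0 0 -1 0; 0 0 0 1]
T2·T1 = [6 0 0 0; 0 3/2 0 0; 0 0 -1 0; 0 0 0 1]

T = [6 0 0 0; 0 3/2 0 0; 0 0 -1 0; 0 0 0 1]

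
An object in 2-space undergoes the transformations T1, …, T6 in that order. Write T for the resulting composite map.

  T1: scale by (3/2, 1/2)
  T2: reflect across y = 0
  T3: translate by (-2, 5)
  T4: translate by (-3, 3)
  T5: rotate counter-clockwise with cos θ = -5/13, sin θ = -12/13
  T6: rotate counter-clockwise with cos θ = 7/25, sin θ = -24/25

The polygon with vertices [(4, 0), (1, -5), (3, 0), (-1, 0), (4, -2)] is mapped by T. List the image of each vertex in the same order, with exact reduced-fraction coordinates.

T1 scale by (3/2, 1/2): (4, 0) → (6, 0); (1, -5) → (3/2, -5/2); (3, 0) → (9/2, 0); (-1, 0) → (-3/2, 0); (4, -2) → (6, -1)
T2 reflect across y = 0: (6, 0) → (6, 0); (3/2, -5/2) → (3/2, 5/2); (9/2, 0) → (9/2, 0); (-3/2, 0) → (-3/2, 0); (6, -1) → (6, 1)
T3 translate by (-2, 5): (6, 0) → (4, 5); (3/2, 5/2) → (-1/2, 15/2); (9/2, 0) → (5/2, 5); (-3/2, 0) → (-7/2, 5); (6, 1) → (4, 6)
T4 translate by (-3, 3): (4, 5) → (1, 8); (-1/2, 15/2) → (-7/2, 21/2); (5/2, 5) → (-1/2, 8); (-7/2, 5) → (-13/2, 8); (4, 6) → (1, 9)
T5 rotate counter-clockwise with cos θ = -5/13, sin θ = -12/13: (1, 8) → (7, -4); (-7/2, 21/2) → (287/26, -21/26); (-1/2, 8) → (197/26, -34/13); (-13/2, 8) → (257/26, 38/13); (1, 9) → (103/13, -57/13)
T6 rotate counter-clockwise with cos θ = 7/25, sin θ = -24/25: (7, -4) → (-47/25, -196/25); (287/26, -21/26) → (301/130, -1407/130); (197/26, -34/13) → (-253/650, -2602/325); (257/26, 38/13) → (3623/650, -2818/325); (103/13, -57/13) → (-647/325, -2871/325)

image vertices: (-47/25, -196/25), (301/130, -1407/130), (-253/650, -2602/325), (3623/650, -2818/325), (-647/325, -2871/325)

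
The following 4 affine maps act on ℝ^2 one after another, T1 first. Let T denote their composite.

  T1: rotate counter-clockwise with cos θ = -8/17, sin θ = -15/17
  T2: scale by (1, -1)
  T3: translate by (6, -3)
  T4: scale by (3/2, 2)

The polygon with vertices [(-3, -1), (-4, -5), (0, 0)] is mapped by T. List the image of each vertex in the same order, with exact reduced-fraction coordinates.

image vertices: (333/34, -208/17), (177/34, -302/17), (9, -6)

T1 rotate counter-clockwise with cos θ = -8/17, sin θ = -15/17: (-3, -1) → (9/17, 53/17); (-4, -5) → (-43/17, 100/17); (0, 0) → (0, 0)
T2 scale by (1, -1): (9/17, 53/17) → (9/17, -53/17); (-43/17, 100/17) → (-43/17, -100/17); (0, 0) → (0, 0)
T3 translate by (6, -3): (9/17, -53/17) → (111/17, -104/17); (-43/17, -100/17) → (59/17, -151/17); (0, 0) → (6, -3)
T4 scale by (3/2, 2): (111/17, -104/17) → (333/34, -208/17); (59/17, -151/17) → (177/34, -302/17); (6, -3) → (9, -6)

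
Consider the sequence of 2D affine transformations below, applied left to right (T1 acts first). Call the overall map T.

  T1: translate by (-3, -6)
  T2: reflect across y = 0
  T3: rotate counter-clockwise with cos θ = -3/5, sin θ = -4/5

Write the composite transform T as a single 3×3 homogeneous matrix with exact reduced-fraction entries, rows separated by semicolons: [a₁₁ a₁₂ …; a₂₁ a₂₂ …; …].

T1 = [1 0 -3; 0 1 -6; 0 0 1]
T2·T1 = [1 0 -3; 0 -1 6; 0 0 1]
T3·…·T1 = [-3/5 -4/5 33/5; -4/5 3/5 -6/5; 0 0 1]

T = [-3/5 -4/5 33/5; -4/5 3/5 -6/5; 0 0 1]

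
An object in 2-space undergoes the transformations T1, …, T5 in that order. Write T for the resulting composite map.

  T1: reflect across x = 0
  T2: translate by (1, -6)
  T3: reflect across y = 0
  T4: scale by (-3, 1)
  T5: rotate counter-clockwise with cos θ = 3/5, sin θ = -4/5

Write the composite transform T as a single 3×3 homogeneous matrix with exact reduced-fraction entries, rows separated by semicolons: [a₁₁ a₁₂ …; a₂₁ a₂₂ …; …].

T = [9/5 -4/5 3; -12/5 -3/5 6; 0 0 1]

T1 = [-1 0 0; 0 1 0; 0 0 1]
T2·T1 = [-1 0 1; 0 1 -6; 0 0 1]
T3·…·T1 = [-1 0 1; 0 -1 6; 0 0 1]
T4·…·T1 = [3 0 -3; 0 -1 6; 0 0 1]
T5·…·T1 = [9/5 -4/5 3; -12/5 -3/5 6; 0 0 1]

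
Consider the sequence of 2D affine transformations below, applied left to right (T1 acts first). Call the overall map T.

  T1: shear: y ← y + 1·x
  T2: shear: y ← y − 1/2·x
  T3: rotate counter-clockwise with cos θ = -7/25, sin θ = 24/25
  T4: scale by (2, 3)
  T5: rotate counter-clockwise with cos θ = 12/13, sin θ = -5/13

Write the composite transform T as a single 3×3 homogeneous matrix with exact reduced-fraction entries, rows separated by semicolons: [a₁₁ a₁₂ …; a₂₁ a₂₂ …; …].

T1 = [1 0 0; 1 1 0; 0 0 1]
T2·T1 = [1 0 0; 1/2 1 0; 0 0 1]
T3·…·T1 = [-19/25 -24/25 0; 41/50 -7/25 0; 0 0 1]
T4·…·T1 = [-38/25 -48/25 0; 123/50 -21/25 0; 0 0 1]
T5·…·T1 = [-297/650 -681/325 0; 928/325 -12/325 0; 0 0 1]

T = [-297/650 -681/325 0; 928/325 -12/325 0; 0 0 1]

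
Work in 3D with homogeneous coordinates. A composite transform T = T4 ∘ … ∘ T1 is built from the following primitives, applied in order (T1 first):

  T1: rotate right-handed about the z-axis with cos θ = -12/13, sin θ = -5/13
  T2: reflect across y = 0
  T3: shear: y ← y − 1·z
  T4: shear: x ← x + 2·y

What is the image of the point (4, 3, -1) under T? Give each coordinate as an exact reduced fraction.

T1 rotate right-handed about the z-axis with cos θ = -12/13, sin θ = -5/13: (4, 3, -1) → (-33/13, -56/13, -1)
T2 reflect across y = 0: (-33/13, -56/13, -1) → (-33/13, 56/13, -1)
T3 shear: y ← y − 1·z: (-33/13, 56/13, -1) → (-33/13, 69/13, -1)
T4 shear: x ← x + 2·y: (-33/13, 69/13, -1) → (105/13, 69/13, -1)

T(p) = (105/13, 69/13, -1)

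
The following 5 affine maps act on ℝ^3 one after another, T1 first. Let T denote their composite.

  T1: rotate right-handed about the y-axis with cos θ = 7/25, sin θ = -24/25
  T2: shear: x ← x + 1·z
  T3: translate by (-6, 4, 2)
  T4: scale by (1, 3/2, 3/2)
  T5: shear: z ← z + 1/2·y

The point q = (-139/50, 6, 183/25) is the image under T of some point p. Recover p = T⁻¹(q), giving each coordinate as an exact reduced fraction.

p = (3/2, 0, -2)

T1 = [7/25 0 -24/25 0; 0 1 0 0; 24/25 0 7/25 0; 0 0 0 1]
T2·T1 = [31/25 0 -17/25 0; 0 1 0 0; 24/25 0 7/25 0; 0 0 0 1]
T3·…·T1 = [31/25 0 -17/25 -6; 0 1 0 4; 24/25 0 7/25 2; 0 0 0 1]
T4·…·T1 = [31/25 0 -17/25 -6; 0 3/2 0 6; 36/25 0 21/50 3; 0 0 0 1]
T5·…·T1 = [31/25 0 -17/25 -6; 0 3/2 0 6; 36/25 3/4 21/50 6; 0 0 0 1]
det M = 9/4; M⁻¹ = [7/25 -17/75 34/75 8/25; 0 2/3 0 -4; -24/25 -31/75 62/75 -206/25; 0 0 0 1]
M⁻¹ · (-139/50, 6, 183/25)ᵀ = (3/2, 0, -2)ᵀ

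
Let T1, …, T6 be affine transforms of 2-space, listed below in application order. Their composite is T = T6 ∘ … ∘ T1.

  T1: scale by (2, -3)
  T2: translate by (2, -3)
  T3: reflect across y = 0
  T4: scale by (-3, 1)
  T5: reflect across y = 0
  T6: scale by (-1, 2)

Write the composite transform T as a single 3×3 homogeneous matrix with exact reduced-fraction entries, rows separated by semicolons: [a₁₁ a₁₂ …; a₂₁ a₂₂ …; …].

T = [6 0 6; 0 -6 -6; 0 0 1]

T1 = [2 0 0; 0 -3 0; 0 0 1]
T2·T1 = [2 0 2; 0 -3 -3; 0 0 1]
T3·…·T1 = [2 0 2; 0 3 3; 0 0 1]
T4·…·T1 = [-6 0 -6; 0 3 3; 0 0 1]
T5·…·T1 = [-6 0 -6; 0 -3 -3; 0 0 1]
T6·…·T1 = [6 0 6; 0 -6 -6; 0 0 1]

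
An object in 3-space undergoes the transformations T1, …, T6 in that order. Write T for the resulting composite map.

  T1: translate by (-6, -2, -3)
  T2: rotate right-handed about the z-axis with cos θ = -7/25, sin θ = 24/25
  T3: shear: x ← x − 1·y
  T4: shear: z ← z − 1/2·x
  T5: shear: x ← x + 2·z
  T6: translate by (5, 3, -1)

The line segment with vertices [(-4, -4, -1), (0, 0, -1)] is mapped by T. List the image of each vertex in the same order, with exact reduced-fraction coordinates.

T1 translate by (-6, -2, -3): (-4, -4, -1) → (-10, -6, -4); (0, 0, -1) → (-6, -2, -4)
T2 rotate right-handed about the z-axis with cos θ = -7/25, sin θ = 24/25: (-10, -6, -4) → (214/25, -198/25, -4); (-6, -2, -4) → (18/5, -26/5, -4)
T3 shear: x ← x − 1·y: (214/25, -198/25, -4) → (412/25, -198/25, -4); (18/5, -26/5, -4) → (44/5, -26/5, -4)
T4 shear: z ← z − 1/2·x: (412/25, -198/25, -4) → (412/25, -198/25, -306/25); (44/5, -26/5, -4) → (44/5, -26/5, -42/5)
T5 shear: x ← x + 2·z: (412/25, -198/25, -306/25) → (-8, -198/25, -306/25); (44/5, -26/5, -42/5) → (-8, -26/5, -42/5)
T6 translate by (5, 3, -1): (-8, -198/25, -306/25) → (-3, -123/25, -331/25); (-8, -26/5, -42/5) → (-3, -11/5, -47/5)

image vertices: (-3, -123/25, -331/25), (-3, -11/5, -47/5)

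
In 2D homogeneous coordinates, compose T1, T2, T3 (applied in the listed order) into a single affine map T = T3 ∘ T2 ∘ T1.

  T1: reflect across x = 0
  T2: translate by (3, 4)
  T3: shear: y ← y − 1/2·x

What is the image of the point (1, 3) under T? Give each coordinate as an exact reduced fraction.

T1 reflect across x = 0: (1, 3) → (-1, 3)
T2 translate by (3, 4): (-1, 3) → (2, 7)
T3 shear: y ← y − 1/2·x: (2, 7) → (2, 6)

T(p) = (2, 6)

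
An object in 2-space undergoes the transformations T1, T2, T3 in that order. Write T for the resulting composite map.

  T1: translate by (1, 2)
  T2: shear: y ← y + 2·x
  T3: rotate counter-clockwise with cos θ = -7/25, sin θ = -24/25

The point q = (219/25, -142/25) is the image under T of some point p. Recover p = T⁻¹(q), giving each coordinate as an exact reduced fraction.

T1 = [1 0 1; 0 1 2; 0 0 1]
T2·T1 = [1 0 1; 2 1 4; 0 0 1]
T3·…·T1 = [41/25 24/25 89/25; -38/25 -7/25 -52/25; 0 0 1]
det M = 1; M⁻¹ = [-7/25 -24/25 -1; 38/25 41/25 -2; 0 0 1]
M⁻¹ · (219/25, -142/25)ᵀ = (2, 2)ᵀ

p = (2, 2)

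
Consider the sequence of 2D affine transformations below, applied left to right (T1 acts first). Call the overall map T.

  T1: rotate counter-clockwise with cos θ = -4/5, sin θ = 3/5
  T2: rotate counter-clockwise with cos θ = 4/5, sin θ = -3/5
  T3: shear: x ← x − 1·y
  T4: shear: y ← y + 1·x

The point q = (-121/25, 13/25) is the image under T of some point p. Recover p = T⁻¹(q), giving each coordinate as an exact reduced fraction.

p = (5, -2)

T1 = [-4/5 -3/5 0; 3/5 -4/5 0; 0 0 1]
T2·T1 = [-7/25 -24/25 0; 24/25 -7/25 0; 0 0 1]
T3·…·T1 = [-31/25 -17/25 0; 24/25 -7/25 0; 0 0 1]
T4·…·T1 = [-31/25 -17/25 0; -7/25 -24/25 0; 0 0 1]
det M = 1; M⁻¹ = [-24/25 17/25 0; 7/25 -31/25 0; 0 0 1]
M⁻¹ · (-121/25, 13/25)ᵀ = (5, -2)ᵀ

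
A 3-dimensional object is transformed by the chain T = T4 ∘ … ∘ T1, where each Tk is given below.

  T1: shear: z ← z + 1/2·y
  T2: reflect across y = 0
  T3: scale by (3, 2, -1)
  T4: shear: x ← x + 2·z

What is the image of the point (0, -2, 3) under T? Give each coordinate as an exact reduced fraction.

T1 shear: z ← z + 1/2·y: (0, -2, 3) → (0, -2, 2)
T2 reflect across y = 0: (0, -2, 2) → (0, 2, 2)
T3 scale by (3, 2, -1): (0, 2, 2) → (0, 4, -2)
T4 shear: x ← x + 2·z: (0, 4, -2) → (-4, 4, -2)

T(p) = (-4, 4, -2)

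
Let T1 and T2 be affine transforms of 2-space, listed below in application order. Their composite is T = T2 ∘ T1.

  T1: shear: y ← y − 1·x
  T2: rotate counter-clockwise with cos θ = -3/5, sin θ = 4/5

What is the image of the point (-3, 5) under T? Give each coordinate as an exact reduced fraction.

T1 shear: y ← y − 1·x: (-3, 5) → (-3, 8)
T2 rotate counter-clockwise with cos θ = -3/5, sin θ = 4/5: (-3, 8) → (-23/5, -36/5)

T(p) = (-23/5, -36/5)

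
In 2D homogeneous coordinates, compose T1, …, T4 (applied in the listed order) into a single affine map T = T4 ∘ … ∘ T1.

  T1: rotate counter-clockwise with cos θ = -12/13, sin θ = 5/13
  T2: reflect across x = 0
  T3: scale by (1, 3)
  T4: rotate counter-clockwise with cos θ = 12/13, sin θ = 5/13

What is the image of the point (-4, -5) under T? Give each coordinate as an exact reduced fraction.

T1 rotate counter-clockwise with cos θ = -12/13, sin θ = 5/13: (-4, -5) → (73/13, 40/13)
T2 reflect across x = 0: (73/13, 40/13) → (-73/13, 40/13)
T3 scale by (1, 3): (-73/13, 40/13) → (-73/13, 120/13)
T4 rotate counter-clockwise with cos θ = 12/13, sin θ = 5/13: (-73/13, 120/13) → (-1476/169, 1075/169)

T(p) = (-1476/169, 1075/169)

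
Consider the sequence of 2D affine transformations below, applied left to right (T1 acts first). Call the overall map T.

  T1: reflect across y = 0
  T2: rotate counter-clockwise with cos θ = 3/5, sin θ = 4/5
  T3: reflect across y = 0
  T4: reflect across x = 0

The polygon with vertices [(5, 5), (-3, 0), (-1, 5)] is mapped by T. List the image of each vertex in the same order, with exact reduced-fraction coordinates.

T1 reflect across y = 0: (5, 5) → (5, -5); (-3, 0) → (-3, 0); (-1, 5) → (-1, -5)
T2 rotate counter-clockwise with cos θ = 3/5, sin θ = 4/5: (5, -5) → (7, 1); (-3, 0) → (-9/5, -12/5); (-1, -5) → (17/5, -19/5)
T3 reflect across y = 0: (7, 1) → (7, -1); (-9/5, -12/5) → (-9/5, 12/5); (17/5, -19/5) → (17/5, 19/5)
T4 reflect across x = 0: (7, -1) → (-7, -1); (-9/5, 12/5) → (9/5, 12/5); (17/5, 19/5) → (-17/5, 19/5)

image vertices: (-7, -1), (9/5, 12/5), (-17/5, 19/5)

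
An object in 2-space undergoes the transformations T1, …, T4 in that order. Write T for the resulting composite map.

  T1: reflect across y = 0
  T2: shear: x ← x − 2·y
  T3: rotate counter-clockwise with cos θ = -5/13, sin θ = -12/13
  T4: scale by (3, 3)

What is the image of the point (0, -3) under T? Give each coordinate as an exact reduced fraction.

T1 reflect across y = 0: (0, -3) → (0, 3)
T2 shear: x ← x − 2·y: (0, 3) → (-6, 3)
T3 rotate counter-clockwise with cos θ = -5/13, sin θ = -12/13: (-6, 3) → (66/13, 57/13)
T4 scale by (3, 3): (66/13, 57/13) → (198/13, 171/13)

T(p) = (198/13, 171/13)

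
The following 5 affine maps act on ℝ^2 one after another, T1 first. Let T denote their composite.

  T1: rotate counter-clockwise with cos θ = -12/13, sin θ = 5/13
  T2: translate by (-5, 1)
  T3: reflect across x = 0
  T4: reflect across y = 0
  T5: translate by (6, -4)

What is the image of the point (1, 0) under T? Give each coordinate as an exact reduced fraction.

T1 rotate counter-clockwise with cos θ = -12/13, sin θ = 5/13: (1, 0) → (-12/13, 5/13)
T2 translate by (-5, 1): (-12/13, 5/13) → (-77/13, 18/13)
T3 reflect across x = 0: (-77/13, 18/13) → (77/13, 18/13)
T4 reflect across y = 0: (77/13, 18/13) → (77/13, -18/13)
T5 translate by (6, -4): (77/13, -18/13) → (155/13, -70/13)

T(p) = (155/13, -70/13)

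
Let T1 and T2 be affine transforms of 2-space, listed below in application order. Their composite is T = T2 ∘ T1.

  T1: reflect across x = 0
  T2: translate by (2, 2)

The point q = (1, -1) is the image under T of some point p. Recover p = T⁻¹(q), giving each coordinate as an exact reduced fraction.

T1 = [-1 0 0; 0 1 0; 0 0 1]
T2·T1 = [-1 0 2; 0 1 2; 0 0 1]
det M = -1; M⁻¹ = [-1 0 2; 0 1 -2; 0 0 1]
M⁻¹ · (1, -1)ᵀ = (1, -3)ᵀ

p = (1, -3)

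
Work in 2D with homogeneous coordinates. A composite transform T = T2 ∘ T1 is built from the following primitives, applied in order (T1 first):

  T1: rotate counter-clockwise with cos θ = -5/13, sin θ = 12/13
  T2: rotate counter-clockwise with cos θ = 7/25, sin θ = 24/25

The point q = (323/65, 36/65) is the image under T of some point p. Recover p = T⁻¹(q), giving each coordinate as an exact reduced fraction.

p = (-5, 0)

T1 = [-5/13 -12/13 0; 12/13 -5/13 0; 0 0 1]
T2·T1 = [-323/325 36/325 0; -36/325 -323/325 0; 0 0 1]
det M = 1; M⁻¹ = [-323/325 -36/325 0; 36/325 -323/325 0; 0 0 1]
M⁻¹ · (323/65, 36/65)ᵀ = (-5, 0)ᵀ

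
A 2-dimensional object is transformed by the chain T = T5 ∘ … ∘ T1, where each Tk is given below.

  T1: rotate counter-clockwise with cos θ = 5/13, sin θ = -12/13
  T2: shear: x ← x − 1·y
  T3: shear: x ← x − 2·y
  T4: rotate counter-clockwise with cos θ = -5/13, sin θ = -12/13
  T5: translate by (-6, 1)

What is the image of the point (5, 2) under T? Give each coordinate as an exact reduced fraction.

T(p) = (-2609/169, -1969/169)

T1 rotate counter-clockwise with cos θ = 5/13, sin θ = -12/13: (5, 2) → (49/13, -50/13)
T2 shear: x ← x − 1·y: (49/13, -50/13) → (99/13, -50/13)
T3 shear: x ← x − 2·y: (99/13, -50/13) → (199/13, -50/13)
T4 rotate counter-clockwise with cos θ = -5/13, sin θ = -12/13: (199/13, -50/13) → (-1595/169, -2138/169)
T5 translate by (-6, 1): (-1595/169, -2138/169) → (-2609/169, -1969/169)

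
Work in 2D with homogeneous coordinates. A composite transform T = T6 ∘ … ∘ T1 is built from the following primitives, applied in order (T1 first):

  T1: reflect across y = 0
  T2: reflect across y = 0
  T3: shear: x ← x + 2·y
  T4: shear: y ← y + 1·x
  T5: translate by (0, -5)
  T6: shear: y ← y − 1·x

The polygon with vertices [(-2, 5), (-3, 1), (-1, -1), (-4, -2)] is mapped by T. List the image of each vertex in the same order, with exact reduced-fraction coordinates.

T1 reflect across y = 0: (-2, 5) → (-2, -5); (-3, 1) → (-3, -1); (-1, -1) → (-1, 1); (-4, -2) → (-4, 2)
T2 reflect across y = 0: (-2, -5) → (-2, 5); (-3, -1) → (-3, 1); (-1, 1) → (-1, -1); (-4, 2) → (-4, -2)
T3 shear: x ← x + 2·y: (-2, 5) → (8, 5); (-3, 1) → (-1, 1); (-1, -1) → (-3, -1); (-4, -2) → (-8, -2)
T4 shear: y ← y + 1·x: (8, 5) → (8, 13); (-1, 1) → (-1, 0); (-3, -1) → (-3, -4); (-8, -2) → (-8, -10)
T5 translate by (0, -5): (8, 13) → (8, 8); (-1, 0) → (-1, -5); (-3, -4) → (-3, -9); (-8, -10) → (-8, -15)
T6 shear: y ← y − 1·x: (8, 8) → (8, 0); (-1, -5) → (-1, -4); (-3, -9) → (-3, -6); (-8, -15) → (-8, -7)

image vertices: (8, 0), (-1, -4), (-3, -6), (-8, -7)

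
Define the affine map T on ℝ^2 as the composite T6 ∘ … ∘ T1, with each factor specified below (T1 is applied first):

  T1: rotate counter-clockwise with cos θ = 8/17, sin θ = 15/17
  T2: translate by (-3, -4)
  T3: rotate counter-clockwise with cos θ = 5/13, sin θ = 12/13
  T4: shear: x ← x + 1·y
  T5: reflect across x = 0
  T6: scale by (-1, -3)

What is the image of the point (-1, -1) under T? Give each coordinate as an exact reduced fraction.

T(p) = (-111/221, 2949/221)

T1 rotate counter-clockwise with cos θ = 8/17, sin θ = 15/17: (-1, -1) → (7/17, -23/17)
T2 translate by (-3, -4): (7/17, -23/17) → (-44/17, -91/17)
T3 rotate counter-clockwise with cos θ = 5/13, sin θ = 12/13: (-44/17, -91/17) → (872/221, -983/221)
T4 shear: x ← x + 1·y: (872/221, -983/221) → (-111/221, -983/221)
T5 reflect across x = 0: (-111/221, -983/221) → (111/221, -983/221)
T6 scale by (-1, -3): (111/221, -983/221) → (-111/221, 2949/221)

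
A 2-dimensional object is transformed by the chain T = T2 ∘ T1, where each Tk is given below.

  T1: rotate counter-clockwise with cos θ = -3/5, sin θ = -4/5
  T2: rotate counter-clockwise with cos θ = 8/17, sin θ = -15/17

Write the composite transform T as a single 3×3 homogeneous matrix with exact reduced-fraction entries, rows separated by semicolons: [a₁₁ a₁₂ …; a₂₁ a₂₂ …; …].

T = [-84/85 -13/85 0; 13/85 -84/85 0; 0 0 1]

T1 = [-3/5 4/5 0; -4/5 -3/5 0; 0 0 1]
T2·T1 = [-84/85 -13/85 0; 13/85 -84/85 0; 0 0 1]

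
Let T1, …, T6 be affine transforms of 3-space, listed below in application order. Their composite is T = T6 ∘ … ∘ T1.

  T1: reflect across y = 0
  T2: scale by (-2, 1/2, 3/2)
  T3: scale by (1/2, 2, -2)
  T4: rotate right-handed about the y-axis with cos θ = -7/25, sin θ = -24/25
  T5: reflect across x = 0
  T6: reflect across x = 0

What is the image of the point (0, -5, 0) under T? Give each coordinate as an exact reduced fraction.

T(p) = (0, 5, 0)

T1 reflect across y = 0: (0, -5, 0) → (0, 5, 0)
T2 scale by (-2, 1/2, 3/2): (0, 5, 0) → (0, 5/2, 0)
T3 scale by (1/2, 2, -2): (0, 5/2, 0) → (0, 5, 0)
T4 rotate right-handed about the y-axis with cos θ = -7/25, sin θ = -24/25: (0, 5, 0) → (0, 5, 0)
T5 reflect across x = 0: (0, 5, 0) → (0, 5, 0)
T6 reflect across x = 0: (0, 5, 0) → (0, 5, 0)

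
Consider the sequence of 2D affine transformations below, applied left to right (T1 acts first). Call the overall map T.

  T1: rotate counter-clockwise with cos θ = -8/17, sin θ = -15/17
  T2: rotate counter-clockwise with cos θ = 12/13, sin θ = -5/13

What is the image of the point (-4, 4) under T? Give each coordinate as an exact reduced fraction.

T1 rotate counter-clockwise with cos θ = -8/17, sin θ = -15/17: (-4, 4) → (92/17, 28/17)
T2 rotate counter-clockwise with cos θ = 12/13, sin θ = -5/13: (92/17, 28/17) → (1244/221, -124/221)

T(p) = (1244/221, -124/221)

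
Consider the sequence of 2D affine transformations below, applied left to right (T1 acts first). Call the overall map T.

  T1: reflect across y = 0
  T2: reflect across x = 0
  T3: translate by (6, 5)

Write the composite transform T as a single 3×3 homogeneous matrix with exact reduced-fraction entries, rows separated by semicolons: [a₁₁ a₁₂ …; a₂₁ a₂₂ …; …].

T1 = [1 0 0; 0 -1 0; 0 0 1]
T2·T1 = [-1 0 0; 0 -1 0; 0 0 1]
T3·…·T1 = [-1 0 6; 0 -1 5; 0 0 1]

T = [-1 0 6; 0 -1 5; 0 0 1]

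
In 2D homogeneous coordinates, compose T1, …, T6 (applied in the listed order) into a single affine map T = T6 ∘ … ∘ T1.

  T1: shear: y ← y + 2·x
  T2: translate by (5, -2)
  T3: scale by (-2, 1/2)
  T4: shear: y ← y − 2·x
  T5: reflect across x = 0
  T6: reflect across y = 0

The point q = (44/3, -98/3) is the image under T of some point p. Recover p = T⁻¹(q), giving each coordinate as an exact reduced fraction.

T1 = [1 0 0; 2 1 0; 0 0 1]
T2·T1 = [1 0 5; 2 1 -2; 0 0 1]
T3·…·T1 = [-2 0 -10; 1 1/2 -1; 0 0 1]
T4·…·T1 = [-2 0 -10; 5 1/2 19; 0 0 1]
T5·…·T1 = [2 0 10; 5 1/2 19; 0 0 1]
T6·…·T1 = [2 0 10; -5 -1/2 -19; 0 0 1]
det M = -1; M⁻¹ = [1/2 0 -5; -5 -2 12; 0 0 1]
M⁻¹ · (44/3, -98/3)ᵀ = (7/3, 4)ᵀ

p = (7/3, 4)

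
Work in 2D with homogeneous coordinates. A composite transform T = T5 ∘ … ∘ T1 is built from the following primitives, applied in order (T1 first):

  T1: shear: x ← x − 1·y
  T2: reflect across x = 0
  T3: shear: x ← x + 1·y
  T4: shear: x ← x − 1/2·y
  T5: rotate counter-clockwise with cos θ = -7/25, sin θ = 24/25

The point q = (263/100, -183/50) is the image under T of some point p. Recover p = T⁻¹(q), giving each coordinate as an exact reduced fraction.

p = (2, -3/2)

T1 = [1 -1 0; 0 1 0; 0 0 1]
T2·T1 = [-1 1 0; 0 1 0; 0 0 1]
T3·…·T1 = [-1 2 0; 0 1 0; 0 0 1]
T4·…·T1 = [-1 3/2 0; 0 1 0; 0 0 1]
T5·…·T1 = [7/25 -69/50 0; -24/25 29/25 0; 0 0 1]
det M = -1; M⁻¹ = [-29/25 -69/50 0; -24/25 -7/25 0; 0 0 1]
M⁻¹ · (263/100, -183/50)ᵀ = (2, -3/2)ᵀ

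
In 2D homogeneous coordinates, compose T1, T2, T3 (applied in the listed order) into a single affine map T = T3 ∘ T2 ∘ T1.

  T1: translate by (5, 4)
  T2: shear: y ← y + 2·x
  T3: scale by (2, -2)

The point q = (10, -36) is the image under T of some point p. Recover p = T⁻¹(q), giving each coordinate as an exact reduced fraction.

p = (0, 4)

T1 = [1 0 5; 0 1 4; 0 0 1]
T2·T1 = [1 0 5; 2 1 14; 0 0 1]
T3·…·T1 = [2 0 10; -4 -2 -28; 0 0 1]
det M = -4; M⁻¹ = [1/2 0 -5; -1 -1/2 -4; 0 0 1]
M⁻¹ · (10, -36)ᵀ = (0, 4)ᵀ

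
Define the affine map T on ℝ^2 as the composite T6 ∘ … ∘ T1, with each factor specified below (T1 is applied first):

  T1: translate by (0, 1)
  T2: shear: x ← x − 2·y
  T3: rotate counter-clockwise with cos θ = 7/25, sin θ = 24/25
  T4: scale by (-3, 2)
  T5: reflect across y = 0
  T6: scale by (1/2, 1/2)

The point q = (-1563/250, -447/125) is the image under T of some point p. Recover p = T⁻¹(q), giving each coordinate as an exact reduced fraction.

p = (-7/5, -4)

T1 = [1 0 0; 0 1 1; 0 0 1]
T2·T1 = [1 -2 -2; 0 1 1; 0 0 1]
T3·…·T1 = [7/25 -38/25 -38/25; 24/25 -41/25 -41/25; 0 0 1]
T4·…·T1 = [-21/25 114/25 114/25; 48/25 -82/25 -82/25; 0 0 1]
T5·…·T1 = [-21/25 114/25 114/25; -48/25 82/25 82/25; 0 0 1]
T6·…·T1 = [-21/50 57/25 57/25; -24/25 41/25 41/25; 0 0 1]
det M = 3/2; M⁻¹ = [82/75 -38/25 0; 16/25 -7/25 -1; 0 0 1]
M⁻¹ · (-1563/250, -447/125)ᵀ = (-7/5, -4)ᵀ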